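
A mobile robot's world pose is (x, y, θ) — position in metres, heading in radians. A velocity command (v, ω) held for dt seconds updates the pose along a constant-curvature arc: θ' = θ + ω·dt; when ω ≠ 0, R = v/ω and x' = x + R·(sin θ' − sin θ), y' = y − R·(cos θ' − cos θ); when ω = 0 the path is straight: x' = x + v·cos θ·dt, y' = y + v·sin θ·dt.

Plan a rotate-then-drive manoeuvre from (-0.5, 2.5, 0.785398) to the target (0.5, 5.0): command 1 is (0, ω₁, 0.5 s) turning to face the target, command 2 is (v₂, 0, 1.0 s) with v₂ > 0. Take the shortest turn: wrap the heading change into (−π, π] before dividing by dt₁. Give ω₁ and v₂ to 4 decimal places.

ω₁ = 0.8098, v₂ = 2.6926

heading to target = atan2(5−2.5, 0.5−-0.5) = 1.1903
Δθ = wrap(1.1903 − 0.7854) = 0.4049; ω₁ = Δθ/dt₁ = 0.8098
distance = √((0.5−-0.5)² + (5−2.5)²) = 2.6926; v₂ = distance/dt₂ = 2.6926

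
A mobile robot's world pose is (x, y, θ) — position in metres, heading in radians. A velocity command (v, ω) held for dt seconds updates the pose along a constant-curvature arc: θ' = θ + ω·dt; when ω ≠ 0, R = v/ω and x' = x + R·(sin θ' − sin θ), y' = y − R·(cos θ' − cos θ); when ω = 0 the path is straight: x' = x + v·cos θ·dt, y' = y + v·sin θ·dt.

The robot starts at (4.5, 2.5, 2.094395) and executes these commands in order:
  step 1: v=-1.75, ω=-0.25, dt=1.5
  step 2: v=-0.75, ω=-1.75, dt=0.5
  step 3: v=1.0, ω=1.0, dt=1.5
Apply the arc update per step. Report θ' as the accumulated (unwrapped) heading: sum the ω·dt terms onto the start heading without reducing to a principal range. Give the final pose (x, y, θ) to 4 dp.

(5.2250, 1.0512, 2.3444)

step 1: θ'=1.7194 (R=7.0000) → pose (5.3607, 0.0364, 1.7194)
step 2: θ'=0.8444 (R=0.4286) → pose (5.2572, -0.3117, 0.8444)
step 3: θ'=2.3444 (R=1.0000) → pose (5.2250, 1.0512, 2.3444)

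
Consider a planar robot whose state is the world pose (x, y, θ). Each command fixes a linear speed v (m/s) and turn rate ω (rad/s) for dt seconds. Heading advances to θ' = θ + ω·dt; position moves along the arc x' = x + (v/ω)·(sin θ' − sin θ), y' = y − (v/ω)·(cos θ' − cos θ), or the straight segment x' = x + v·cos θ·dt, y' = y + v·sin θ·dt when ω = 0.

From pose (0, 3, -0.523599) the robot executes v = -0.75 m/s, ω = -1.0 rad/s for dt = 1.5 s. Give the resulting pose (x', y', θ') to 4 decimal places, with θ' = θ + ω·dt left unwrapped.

θ' = -0.5236 + -1.0·1.5 = -2.0236
R = v/ω = -0.75/-1.0 = 0.7500
x' = 0 + 0.7500·(sin -2.0236 − sin -0.5236) = -0.2994
y' = 3 − 0.7500·(cos -2.0236 − cos -0.5236) = 3.9776

(-0.2994, 3.9776, -2.0236)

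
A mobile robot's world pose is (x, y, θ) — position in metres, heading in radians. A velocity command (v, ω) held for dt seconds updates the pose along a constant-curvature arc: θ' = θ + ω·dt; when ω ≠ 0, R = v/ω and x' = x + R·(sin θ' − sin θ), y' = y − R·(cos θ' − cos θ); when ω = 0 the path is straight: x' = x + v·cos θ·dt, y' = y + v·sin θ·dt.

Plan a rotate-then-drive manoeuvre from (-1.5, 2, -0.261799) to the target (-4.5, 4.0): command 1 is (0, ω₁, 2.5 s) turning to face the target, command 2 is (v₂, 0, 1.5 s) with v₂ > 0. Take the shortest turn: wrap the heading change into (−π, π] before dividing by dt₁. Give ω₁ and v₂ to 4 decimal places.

ω₁ = 1.1262, v₂ = 2.4037

heading to target = atan2(4−2, -4.5−-1.5) = 2.5536
Δθ = wrap(2.5536 − -0.2618) = 2.8154; ω₁ = Δθ/dt₁ = 1.1262
distance = √((-4.5−-1.5)² + (4−2)²) = 3.6056; v₂ = distance/dt₂ = 2.4037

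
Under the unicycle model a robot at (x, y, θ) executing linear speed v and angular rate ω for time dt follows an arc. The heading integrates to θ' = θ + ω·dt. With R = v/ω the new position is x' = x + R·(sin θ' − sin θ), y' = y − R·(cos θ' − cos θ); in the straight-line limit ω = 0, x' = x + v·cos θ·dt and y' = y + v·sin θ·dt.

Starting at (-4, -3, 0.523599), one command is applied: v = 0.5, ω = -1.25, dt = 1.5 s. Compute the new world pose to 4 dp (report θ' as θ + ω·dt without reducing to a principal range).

θ' = 0.5236 + -1.25·1.5 = -1.3514
R = v/ω = 0.5/-1.25 = -0.4000
x' = -4 + -0.4000·(sin -1.3514 − sin 0.5236) = -3.4096
y' = -3 − -0.4000·(cos -1.3514 − cos 0.5236) = -3.2594

(-3.4096, -3.2594, -1.3514)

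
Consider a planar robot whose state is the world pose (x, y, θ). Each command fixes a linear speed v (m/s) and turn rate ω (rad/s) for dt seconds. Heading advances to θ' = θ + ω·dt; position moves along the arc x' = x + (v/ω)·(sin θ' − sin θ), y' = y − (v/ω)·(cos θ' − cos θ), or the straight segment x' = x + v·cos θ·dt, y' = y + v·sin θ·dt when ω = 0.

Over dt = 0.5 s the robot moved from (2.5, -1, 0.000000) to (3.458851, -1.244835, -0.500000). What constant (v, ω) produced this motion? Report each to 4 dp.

Δθ = -0.500000 − 0.000000 = -0.500000
ω = Δθ/dt = -0.500000/0.5 = -1.0000
R = Δx/(sin θ' − sin θ) = -2.0000
v = R·ω = -2.0000·-1.0000 = 2.0000

v = 2.0000, ω = -1.0000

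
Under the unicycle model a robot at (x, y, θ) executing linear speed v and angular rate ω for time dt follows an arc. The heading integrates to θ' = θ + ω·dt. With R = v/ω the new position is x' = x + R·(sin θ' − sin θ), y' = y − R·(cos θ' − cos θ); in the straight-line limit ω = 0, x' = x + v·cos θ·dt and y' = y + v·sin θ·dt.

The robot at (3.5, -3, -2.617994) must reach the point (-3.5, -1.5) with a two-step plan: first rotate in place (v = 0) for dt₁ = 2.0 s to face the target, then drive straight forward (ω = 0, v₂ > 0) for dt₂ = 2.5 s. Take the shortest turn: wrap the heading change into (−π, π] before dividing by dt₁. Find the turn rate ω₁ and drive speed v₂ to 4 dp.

ω₁ = -0.3673, v₂ = 2.8636

heading to target = atan2(-1.5−-3, -3.5−3.5) = 2.9305
Δθ = wrap(2.9305 − -2.6180) = -0.7347; ω₁ = Δθ/dt₁ = -0.3673
distance = √((-3.5−3.5)² + (-1.5−-3)²) = 7.1589; v₂ = distance/dt₂ = 2.8636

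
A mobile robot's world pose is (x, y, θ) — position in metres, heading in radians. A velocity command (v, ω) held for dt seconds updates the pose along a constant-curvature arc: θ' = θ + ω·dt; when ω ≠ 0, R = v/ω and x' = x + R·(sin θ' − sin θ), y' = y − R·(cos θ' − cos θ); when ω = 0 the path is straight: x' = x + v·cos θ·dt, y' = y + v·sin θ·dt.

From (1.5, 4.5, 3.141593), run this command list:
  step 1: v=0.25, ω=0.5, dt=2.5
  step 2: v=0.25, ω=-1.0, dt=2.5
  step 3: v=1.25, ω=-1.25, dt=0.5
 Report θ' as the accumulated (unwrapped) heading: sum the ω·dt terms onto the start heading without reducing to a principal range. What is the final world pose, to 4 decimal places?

(0.5459, 4.7725, 1.2666)

step 1: θ'=4.3916 (R=0.5000) → pose (1.0255, 4.1577, 4.3916)
step 2: θ'=1.8916 (R=-0.2500) → pose (0.5510, 4.1577, 1.8916)
step 3: θ'=1.2666 (R=-1.0000) → pose (0.5459, 4.7725, 1.2666)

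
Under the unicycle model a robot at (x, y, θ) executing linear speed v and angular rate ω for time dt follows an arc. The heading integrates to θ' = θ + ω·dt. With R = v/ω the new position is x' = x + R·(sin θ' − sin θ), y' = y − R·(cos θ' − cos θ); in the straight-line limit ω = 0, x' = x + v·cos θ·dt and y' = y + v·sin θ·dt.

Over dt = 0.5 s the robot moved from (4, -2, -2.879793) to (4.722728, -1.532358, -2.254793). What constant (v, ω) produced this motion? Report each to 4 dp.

v = -1.7500, ω = 1.2500

Δθ = -2.254793 − -2.879793 = 0.625000
ω = Δθ/dt = 0.625000/0.5 = 1.2500
R = Δx/(sin θ' − sin θ) = -1.4000
v = R·ω = -1.4000·1.2500 = -1.7500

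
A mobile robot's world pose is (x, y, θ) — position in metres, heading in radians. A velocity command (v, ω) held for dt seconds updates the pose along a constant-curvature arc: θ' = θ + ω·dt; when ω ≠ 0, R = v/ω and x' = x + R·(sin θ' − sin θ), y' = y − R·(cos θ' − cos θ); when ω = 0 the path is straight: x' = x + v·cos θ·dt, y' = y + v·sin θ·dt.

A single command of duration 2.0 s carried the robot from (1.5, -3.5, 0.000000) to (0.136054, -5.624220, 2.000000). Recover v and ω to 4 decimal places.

v = -1.5000, ω = 1.0000

Δθ = 2.000000 − 0.000000 = 2.000000
ω = Δθ/dt = 2.000000/2.0 = 1.0000
R = −Δy/(cos θ' − cos θ) = -1.5000
v = R·ω = -1.5000·1.0000 = -1.5000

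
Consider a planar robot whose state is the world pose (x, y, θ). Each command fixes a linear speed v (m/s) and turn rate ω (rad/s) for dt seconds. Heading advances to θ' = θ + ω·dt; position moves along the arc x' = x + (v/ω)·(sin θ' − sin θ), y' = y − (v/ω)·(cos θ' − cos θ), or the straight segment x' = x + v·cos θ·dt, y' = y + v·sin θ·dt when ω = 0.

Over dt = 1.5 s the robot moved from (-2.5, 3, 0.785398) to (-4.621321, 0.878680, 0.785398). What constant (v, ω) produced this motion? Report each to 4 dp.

Δθ = 0.785398 − 0.785398 = 0.000000
ω = Δθ/dt = 0.000000/1.5 = 0.0000
ω = 0 → v = (Δx·cos θ + Δy·sin θ)/dt = -2.0000

v = -2.0000, ω = 0.0000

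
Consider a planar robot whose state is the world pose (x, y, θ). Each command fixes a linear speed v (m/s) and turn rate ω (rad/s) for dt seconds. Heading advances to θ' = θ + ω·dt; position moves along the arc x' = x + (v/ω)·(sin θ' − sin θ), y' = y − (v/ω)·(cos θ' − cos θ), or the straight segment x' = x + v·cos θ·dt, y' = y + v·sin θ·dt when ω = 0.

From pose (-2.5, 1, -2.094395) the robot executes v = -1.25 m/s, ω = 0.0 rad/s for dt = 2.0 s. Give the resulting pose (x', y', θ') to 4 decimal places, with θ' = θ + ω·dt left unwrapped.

θ' = -2.0944 + 0.0·2.0 = -2.0944
ω = 0 → straight: x' = -2.5 + -1.25·cos(-2.0944)·2.0 = -1.2500
y' = 1 + -1.25·sin(-2.0944)·2.0 = 3.1651

(-1.2500, 3.1651, -2.0944)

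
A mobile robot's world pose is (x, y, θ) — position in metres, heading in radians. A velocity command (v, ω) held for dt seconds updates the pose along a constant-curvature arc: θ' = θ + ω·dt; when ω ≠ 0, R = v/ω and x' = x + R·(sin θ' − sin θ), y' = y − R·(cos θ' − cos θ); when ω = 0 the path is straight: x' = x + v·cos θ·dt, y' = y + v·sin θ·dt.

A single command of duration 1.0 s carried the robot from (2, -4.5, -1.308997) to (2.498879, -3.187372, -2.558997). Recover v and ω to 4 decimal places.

Δθ = -2.558997 − -1.308997 = -1.250000
ω = Δθ/dt = -1.250000/1.0 = -1.2500
R = −Δy/(cos θ' − cos θ) = 1.2000
v = R·ω = 1.2000·-1.2500 = -1.5000

v = -1.5000, ω = -1.2500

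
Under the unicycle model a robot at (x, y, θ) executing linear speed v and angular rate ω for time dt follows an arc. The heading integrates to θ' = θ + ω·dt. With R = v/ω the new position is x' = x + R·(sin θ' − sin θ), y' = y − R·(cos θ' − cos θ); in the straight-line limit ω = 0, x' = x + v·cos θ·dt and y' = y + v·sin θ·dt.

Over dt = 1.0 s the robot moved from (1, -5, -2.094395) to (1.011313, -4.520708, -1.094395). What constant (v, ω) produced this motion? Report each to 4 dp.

Δθ = -1.094395 − -2.094395 = 1.000000
ω = Δθ/dt = 1.000000/1.0 = 1.0000
R = −Δy/(cos θ' − cos θ) = -0.5000
v = R·ω = -0.5000·1.0000 = -0.5000

v = -0.5000, ω = 1.0000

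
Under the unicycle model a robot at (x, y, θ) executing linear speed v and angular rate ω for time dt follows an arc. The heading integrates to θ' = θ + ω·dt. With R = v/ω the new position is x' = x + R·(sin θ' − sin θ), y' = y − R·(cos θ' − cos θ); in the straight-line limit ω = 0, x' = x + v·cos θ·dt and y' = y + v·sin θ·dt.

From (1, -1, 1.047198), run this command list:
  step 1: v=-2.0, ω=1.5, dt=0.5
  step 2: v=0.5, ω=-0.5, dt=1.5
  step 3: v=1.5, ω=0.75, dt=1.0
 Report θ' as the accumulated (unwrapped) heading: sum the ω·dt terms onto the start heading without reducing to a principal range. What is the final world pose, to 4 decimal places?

step 1: θ'=1.7972 (R=-1.3333) → pose (0.8554, -1.9660, 1.7972)
step 2: θ'=1.0472 (R=-1.0000) → pose (0.9638, -1.2415, 1.0472)
step 3: θ'=1.7972 (R=2.0000) → pose (1.1808, 0.2075, 1.7972)

(1.1808, 0.2075, 1.7972)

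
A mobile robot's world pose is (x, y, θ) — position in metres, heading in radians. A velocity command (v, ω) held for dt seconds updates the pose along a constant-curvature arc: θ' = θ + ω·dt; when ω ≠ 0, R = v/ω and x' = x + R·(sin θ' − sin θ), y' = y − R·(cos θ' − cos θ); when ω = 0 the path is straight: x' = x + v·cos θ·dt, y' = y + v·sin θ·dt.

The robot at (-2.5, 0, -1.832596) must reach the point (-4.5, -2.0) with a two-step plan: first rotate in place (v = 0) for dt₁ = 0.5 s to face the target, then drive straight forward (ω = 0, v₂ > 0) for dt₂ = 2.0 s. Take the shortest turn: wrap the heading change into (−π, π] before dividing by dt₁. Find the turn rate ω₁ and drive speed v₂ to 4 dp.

ω₁ = -1.0472, v₂ = 1.4142

heading to target = atan2(-2−0, -4.5−-2.5) = -2.3562
Δθ = wrap(-2.3562 − -1.8326) = -0.5236; ω₁ = Δθ/dt₁ = -1.0472
distance = √((-4.5−-2.5)² + (-2−0)²) = 2.8284; v₂ = distance/dt₂ = 1.4142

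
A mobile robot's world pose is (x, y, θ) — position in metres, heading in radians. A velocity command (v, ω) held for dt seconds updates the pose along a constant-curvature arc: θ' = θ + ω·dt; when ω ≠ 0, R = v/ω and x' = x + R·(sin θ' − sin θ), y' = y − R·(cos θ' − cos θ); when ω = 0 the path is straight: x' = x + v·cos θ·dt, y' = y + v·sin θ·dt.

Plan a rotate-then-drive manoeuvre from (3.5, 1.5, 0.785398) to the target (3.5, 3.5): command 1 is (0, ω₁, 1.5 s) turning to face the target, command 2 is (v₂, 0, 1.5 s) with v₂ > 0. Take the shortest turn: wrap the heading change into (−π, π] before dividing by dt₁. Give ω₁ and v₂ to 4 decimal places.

heading to target = atan2(3.5−1.5, 3.5−3.5) = 1.5708
Δθ = wrap(1.5708 − 0.7854) = 0.7854; ω₁ = Δθ/dt₁ = 0.5236
distance = √((3.5−3.5)² + (3.5−1.5)²) = 2.0000; v₂ = distance/dt₂ = 1.3333

ω₁ = 0.5236, v₂ = 1.3333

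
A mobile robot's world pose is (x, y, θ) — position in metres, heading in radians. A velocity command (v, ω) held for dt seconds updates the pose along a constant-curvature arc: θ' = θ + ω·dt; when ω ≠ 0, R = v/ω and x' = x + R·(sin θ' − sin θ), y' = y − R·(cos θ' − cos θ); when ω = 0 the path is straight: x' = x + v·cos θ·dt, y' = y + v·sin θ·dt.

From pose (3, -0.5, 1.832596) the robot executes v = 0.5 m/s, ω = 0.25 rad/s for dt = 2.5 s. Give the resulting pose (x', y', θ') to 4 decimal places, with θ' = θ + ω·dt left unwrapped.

(2.3319, 0.5325, 2.4576)

θ' = 1.8326 + 0.25·2.5 = 2.4576
R = v/ω = 0.5/0.25 = 2.0000
x' = 3 + 2.0000·(sin 2.4576 − sin 1.8326) = 2.3319
y' = -0.5 − 2.0000·(cos 2.4576 − cos 1.8326) = 0.5325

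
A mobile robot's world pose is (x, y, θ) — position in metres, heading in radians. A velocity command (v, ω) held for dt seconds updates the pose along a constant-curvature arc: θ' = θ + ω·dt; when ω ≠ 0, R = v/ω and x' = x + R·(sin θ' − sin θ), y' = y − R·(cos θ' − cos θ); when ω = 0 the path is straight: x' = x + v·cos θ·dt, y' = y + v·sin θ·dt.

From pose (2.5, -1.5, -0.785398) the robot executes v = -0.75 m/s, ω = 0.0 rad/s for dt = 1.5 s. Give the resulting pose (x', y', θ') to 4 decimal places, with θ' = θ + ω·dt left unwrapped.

θ' = -0.7854 + 0.0·1.5 = -0.7854
ω = 0 → straight: x' = 2.5 + -0.75·cos(-0.7854)·1.5 = 1.7045
y' = -1.5 + -0.75·sin(-0.7854)·1.5 = -0.7045

(1.7045, -0.7045, -0.7854)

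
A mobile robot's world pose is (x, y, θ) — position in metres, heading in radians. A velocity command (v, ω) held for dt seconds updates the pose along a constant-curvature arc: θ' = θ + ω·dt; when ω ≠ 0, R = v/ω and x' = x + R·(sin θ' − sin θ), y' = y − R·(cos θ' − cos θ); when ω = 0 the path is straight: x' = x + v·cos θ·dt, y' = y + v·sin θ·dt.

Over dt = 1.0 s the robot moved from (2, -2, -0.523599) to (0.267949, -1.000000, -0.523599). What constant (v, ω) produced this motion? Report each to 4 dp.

v = -2.0000, ω = 0.0000

Δθ = -0.523599 − -0.523599 = 0.000000
ω = Δθ/dt = 0.000000/1.0 = 0.0000
ω = 0 → v = (Δx·cos θ + Δy·sin θ)/dt = -2.0000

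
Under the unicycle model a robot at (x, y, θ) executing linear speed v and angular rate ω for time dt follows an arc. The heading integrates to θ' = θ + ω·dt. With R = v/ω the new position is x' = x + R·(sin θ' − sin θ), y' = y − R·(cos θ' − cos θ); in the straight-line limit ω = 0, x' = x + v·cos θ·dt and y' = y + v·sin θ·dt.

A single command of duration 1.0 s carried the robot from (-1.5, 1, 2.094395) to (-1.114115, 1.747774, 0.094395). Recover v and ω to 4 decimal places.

Δθ = 0.094395 − 2.094395 = -2.000000
ω = Δθ/dt = -2.000000/1.0 = -2.0000
R = −Δy/(cos θ' − cos θ) = -0.5000
v = R·ω = -0.5000·-2.0000 = 1.0000

v = 1.0000, ω = -2.0000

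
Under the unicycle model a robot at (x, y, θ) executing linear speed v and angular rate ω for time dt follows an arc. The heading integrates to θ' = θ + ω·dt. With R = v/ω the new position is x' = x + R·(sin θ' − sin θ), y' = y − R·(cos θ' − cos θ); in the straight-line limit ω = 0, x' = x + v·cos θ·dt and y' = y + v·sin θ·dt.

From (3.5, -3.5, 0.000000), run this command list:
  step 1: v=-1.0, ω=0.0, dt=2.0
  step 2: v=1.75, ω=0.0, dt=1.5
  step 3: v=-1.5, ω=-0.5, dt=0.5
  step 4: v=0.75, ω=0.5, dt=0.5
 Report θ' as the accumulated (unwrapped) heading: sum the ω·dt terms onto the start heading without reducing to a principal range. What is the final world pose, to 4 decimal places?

(3.7539, -3.4534, 0.0000)

step 1: θ'=0.0000 (straight) → pose (1.5000, -3.5000, 0.0000)
step 2: θ'=0.0000 (straight) → pose (4.1250, -3.5000, 0.0000)
step 3: θ'=-0.2500 (R=3.0000) → pose (3.3828, -3.4067, -0.2500)
step 4: θ'=0.0000 (R=1.5000) → pose (3.7539, -3.4534, 0.0000)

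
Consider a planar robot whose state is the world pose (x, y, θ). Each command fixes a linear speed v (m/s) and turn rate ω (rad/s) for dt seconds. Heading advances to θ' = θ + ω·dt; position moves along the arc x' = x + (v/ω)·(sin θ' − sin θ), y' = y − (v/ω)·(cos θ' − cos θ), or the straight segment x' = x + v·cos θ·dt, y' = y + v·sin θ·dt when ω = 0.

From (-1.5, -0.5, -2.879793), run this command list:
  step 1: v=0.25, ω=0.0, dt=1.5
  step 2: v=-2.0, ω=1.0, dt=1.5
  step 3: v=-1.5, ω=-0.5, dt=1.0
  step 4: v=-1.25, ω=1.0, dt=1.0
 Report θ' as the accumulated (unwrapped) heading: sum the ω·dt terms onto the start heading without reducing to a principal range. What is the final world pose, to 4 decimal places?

(-0.5562, 4.3731, -0.8798)

step 1: θ'=-2.8798 (straight) → pose (-1.8622, -0.5971, -2.8798)
step 2: θ'=-1.3798 (R=-2.0000) → pose (-0.4162, 1.7145, -1.3798)
step 3: θ'=-1.8798 (R=3.0000) → pose (-0.3287, 3.1963, -1.8798)
step 4: θ'=-0.8798 (R=-1.2500) → pose (-0.5562, 4.3731, -0.8798)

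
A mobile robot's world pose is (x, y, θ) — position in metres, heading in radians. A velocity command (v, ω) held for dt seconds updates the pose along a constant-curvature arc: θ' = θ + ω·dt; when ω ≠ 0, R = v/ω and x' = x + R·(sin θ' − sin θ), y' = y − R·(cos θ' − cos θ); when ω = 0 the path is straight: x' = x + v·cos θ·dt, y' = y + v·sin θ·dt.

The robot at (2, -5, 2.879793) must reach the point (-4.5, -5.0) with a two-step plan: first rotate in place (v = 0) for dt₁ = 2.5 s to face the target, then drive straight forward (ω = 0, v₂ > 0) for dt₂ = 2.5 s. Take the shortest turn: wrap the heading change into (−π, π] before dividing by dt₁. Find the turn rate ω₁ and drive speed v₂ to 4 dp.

heading to target = atan2(-5−-5, -4.5−2) = 3.1416
Δθ = wrap(3.1416 − 2.8798) = 0.2618; ω₁ = Δθ/dt₁ = 0.1047
distance = √((-4.5−2)² + (-5−-5)²) = 6.5000; v₂ = distance/dt₂ = 2.6000

ω₁ = 0.1047, v₂ = 2.6000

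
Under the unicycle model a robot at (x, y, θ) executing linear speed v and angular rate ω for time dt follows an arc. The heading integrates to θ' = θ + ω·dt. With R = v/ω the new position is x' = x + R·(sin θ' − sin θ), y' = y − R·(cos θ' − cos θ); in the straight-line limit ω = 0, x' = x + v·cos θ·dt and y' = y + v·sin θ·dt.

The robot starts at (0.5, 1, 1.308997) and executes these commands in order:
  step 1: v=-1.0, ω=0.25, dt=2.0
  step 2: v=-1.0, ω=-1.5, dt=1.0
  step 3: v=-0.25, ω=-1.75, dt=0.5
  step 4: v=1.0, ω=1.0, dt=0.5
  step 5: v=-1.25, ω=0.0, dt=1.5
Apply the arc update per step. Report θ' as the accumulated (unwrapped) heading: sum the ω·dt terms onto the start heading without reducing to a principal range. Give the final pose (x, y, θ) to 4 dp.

step 1: θ'=1.8090 (R=-4.0000) → pose (0.4766, -0.9791, 1.8090)
step 2: θ'=0.3090 (R=0.6667) → pose (0.0315, -1.7715, 0.3090)
step 3: θ'=-0.5660 (R=0.1429) → pose (-0.0885, -1.7560, -0.5660)
step 4: θ'=-0.0660 (R=1.0000) → pose (0.3818, -1.9097, -0.0660)
step 5: θ'=-0.0660 (straight) → pose (-1.4891, -1.7861, -0.0660)

(-1.4891, -1.7861, -0.0660)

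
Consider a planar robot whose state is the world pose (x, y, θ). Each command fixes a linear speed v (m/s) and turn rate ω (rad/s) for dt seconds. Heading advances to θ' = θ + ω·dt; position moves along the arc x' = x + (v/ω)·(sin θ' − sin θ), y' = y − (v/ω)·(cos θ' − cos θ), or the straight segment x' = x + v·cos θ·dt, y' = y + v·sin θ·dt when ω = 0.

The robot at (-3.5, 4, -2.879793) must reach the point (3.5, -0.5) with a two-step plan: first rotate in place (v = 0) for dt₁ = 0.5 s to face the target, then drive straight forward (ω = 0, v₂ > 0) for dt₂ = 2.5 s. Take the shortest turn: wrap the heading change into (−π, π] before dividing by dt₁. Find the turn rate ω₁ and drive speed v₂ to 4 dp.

heading to target = atan2(-0.5−4, 3.5−-3.5) = -0.5713
Δθ = wrap(-0.5713 − -2.8798) = 2.3085; ω₁ = Δθ/dt₁ = 4.6169
distance = √((3.5−-3.5)² + (-0.5−4)²) = 8.3217; v₂ = distance/dt₂ = 3.3287

ω₁ = 4.6169, v₂ = 3.3287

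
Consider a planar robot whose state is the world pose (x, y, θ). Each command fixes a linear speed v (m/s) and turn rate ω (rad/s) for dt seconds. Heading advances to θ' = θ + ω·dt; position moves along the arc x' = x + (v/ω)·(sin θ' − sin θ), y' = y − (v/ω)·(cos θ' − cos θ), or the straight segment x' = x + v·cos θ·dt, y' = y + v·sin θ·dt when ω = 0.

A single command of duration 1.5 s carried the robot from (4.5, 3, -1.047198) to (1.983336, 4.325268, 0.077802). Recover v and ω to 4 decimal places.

v = -2.0000, ω = 0.7500

Δθ = 0.077802 − -1.047198 = 1.125000
ω = Δθ/dt = 1.125000/1.5 = 0.7500
R = Δx/(sin θ' − sin θ) = -2.6667
v = R·ω = -2.6667·0.7500 = -2.0000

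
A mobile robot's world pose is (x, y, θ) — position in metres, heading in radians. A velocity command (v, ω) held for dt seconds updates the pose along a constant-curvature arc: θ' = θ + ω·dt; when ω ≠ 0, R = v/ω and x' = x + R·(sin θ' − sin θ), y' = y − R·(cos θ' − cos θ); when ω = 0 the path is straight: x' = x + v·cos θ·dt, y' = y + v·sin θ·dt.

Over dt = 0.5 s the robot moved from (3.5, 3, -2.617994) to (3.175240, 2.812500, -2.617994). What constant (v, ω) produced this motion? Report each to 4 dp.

v = 0.7500, ω = 0.0000

Δθ = -2.617994 − -2.617994 = 0.000000
ω = Δθ/dt = 0.000000/0.5 = 0.0000
ω = 0 → v = (Δx·cos θ + Δy·sin θ)/dt = 0.7500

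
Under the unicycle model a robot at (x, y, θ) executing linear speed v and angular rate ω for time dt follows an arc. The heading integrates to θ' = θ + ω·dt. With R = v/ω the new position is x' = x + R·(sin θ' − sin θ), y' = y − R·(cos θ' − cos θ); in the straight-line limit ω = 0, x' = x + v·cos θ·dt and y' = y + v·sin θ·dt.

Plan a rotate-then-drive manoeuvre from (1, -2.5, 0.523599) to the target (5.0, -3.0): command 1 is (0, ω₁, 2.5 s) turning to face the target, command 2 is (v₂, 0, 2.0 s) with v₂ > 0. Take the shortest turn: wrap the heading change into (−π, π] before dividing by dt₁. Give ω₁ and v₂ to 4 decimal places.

ω₁ = -0.2592, v₂ = 2.0156

heading to target = atan2(-3−-2.5, 5−1) = -0.1244
Δθ = wrap(-0.1244 − 0.5236) = -0.6480; ω₁ = Δθ/dt₁ = -0.2592
distance = √((5−1)² + (-3−-2.5)²) = 4.0311; v₂ = distance/dt₂ = 2.0156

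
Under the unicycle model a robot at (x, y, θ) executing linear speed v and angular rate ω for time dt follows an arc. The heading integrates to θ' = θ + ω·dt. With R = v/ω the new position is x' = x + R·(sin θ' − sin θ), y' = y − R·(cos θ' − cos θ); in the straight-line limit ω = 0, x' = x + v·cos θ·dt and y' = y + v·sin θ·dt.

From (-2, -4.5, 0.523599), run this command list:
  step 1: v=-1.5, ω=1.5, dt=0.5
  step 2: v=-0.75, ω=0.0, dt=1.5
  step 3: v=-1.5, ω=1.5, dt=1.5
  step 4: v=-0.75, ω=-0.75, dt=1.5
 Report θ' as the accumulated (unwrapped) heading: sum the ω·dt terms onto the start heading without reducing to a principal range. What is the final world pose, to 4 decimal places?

step 1: θ'=1.2736 (R=-1.0000) → pose (-2.4562, -5.0732, 1.2736)
step 2: θ'=1.2736 (straight) → pose (-2.7856, -6.1489, 1.2736)
step 3: θ'=3.5236 (R=-1.0000) → pose (-1.4567, -7.3696, 3.5236)
step 4: θ'=2.3986 (R=1.0000) → pose (-0.4074, -7.5611, 2.3986)

(-0.4074, -7.5611, 2.3986)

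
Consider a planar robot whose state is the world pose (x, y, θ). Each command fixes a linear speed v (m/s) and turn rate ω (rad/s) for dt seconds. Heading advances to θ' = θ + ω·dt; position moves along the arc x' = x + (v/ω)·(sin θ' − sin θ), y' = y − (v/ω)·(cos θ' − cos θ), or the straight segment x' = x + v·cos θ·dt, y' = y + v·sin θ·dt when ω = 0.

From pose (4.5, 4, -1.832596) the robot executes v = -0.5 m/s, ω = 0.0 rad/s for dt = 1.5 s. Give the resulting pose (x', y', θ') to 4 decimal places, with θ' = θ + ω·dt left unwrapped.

θ' = -1.8326 + 0.0·1.5 = -1.8326
ω = 0 → straight: x' = 4.5 + -0.5·cos(-1.8326)·1.5 = 4.6941
y' = 4 + -0.5·sin(-1.8326)·1.5 = 4.7244

(4.6941, 4.7244, -1.8326)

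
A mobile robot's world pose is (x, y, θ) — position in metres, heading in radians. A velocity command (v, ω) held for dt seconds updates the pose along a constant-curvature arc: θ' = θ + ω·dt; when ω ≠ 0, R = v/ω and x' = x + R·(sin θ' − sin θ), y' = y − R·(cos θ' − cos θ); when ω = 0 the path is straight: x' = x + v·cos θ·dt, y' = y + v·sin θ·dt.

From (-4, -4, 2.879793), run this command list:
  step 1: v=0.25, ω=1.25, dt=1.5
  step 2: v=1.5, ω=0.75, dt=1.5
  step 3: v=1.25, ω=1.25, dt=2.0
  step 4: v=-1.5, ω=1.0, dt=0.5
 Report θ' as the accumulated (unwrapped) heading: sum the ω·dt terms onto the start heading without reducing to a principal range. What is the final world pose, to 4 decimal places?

step 1: θ'=4.7548 (R=0.2000) → pose (-4.2516, -4.2017, 4.7548)
step 2: θ'=5.8798 (R=2.0000) → pose (-3.0385, -5.9564, 5.8798)
step 3: θ'=8.3798 (R=1.0000) → pose (-1.7810, -4.5347, 8.3798)
step 4: θ'=8.8798 (R=-1.5000) → pose (-1.2612, -5.0645, 8.8798)

(-1.2612, -5.0645, 8.8798)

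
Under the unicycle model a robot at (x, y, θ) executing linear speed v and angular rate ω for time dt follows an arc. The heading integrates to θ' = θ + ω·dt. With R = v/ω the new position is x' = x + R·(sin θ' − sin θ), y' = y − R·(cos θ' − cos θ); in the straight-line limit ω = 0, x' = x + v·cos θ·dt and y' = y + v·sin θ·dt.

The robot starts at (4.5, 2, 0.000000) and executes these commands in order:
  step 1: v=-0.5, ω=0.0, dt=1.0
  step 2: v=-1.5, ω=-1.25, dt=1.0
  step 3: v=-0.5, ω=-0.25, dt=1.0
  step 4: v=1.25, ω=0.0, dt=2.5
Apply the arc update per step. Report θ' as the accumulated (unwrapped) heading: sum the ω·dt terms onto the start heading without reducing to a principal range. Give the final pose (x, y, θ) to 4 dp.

step 1: θ'=0.0000 (straight) → pose (4.0000, 2.0000, 0.0000)
step 2: θ'=-1.2500 (R=1.2000) → pose (2.8612, 2.8216, -1.2500)
step 3: θ'=-1.5000 (R=2.0000) → pose (2.7642, 3.3108, -1.5000)
step 4: θ'=-1.5000 (straight) → pose (2.9853, 0.1936, -1.5000)

(2.9853, 0.1936, -1.5000)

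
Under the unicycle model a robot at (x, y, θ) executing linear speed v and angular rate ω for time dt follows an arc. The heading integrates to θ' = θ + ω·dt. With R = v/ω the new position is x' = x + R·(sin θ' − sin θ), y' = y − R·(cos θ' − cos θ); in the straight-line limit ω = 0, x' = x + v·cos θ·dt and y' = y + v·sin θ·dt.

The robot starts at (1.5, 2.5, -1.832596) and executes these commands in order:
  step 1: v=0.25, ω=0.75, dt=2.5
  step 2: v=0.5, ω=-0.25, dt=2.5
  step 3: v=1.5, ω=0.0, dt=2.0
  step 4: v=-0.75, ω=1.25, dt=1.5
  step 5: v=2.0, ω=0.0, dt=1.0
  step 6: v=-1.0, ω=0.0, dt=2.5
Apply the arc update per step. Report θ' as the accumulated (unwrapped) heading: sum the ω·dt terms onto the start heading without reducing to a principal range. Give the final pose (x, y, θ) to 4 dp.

step 1: θ'=0.0424 (R=0.3333) → pose (1.8361, 2.0807, 0.0424)
step 2: θ'=-0.5826 (R=-2.0000) → pose (3.0213, 1.7526, -0.5826)
step 3: θ'=-0.5826 (straight) → pose (5.5264, 0.1020, -0.5826)
step 4: θ'=1.2924 (R=-0.6000) → pose (4.6194, -0.2342, 1.2924)
step 5: θ'=1.2924 (straight) → pose (5.1690, 1.6888, 1.2924)
step 6: θ'=1.2924 (straight) → pose (4.4820, -0.7149, 1.2924)

(4.4820, -0.7149, 1.2924)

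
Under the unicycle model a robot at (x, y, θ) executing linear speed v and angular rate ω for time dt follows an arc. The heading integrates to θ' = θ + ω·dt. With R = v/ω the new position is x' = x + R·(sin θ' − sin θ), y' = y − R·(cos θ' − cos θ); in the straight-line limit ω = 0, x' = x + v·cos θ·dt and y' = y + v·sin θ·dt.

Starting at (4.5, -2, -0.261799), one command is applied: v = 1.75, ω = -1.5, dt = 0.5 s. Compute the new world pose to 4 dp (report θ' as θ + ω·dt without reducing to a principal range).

(5.1871, -2.5082, -1.0118)

θ' = -0.2618 + -1.5·0.5 = -1.0118
R = v/ω = 1.75/-1.5 = -1.1667
x' = 4.5 + -1.1667·(sin -1.0118 − sin -0.2618) = 5.1871
y' = -2 − -1.1667·(cos -1.0118 − cos -0.2618) = -2.5082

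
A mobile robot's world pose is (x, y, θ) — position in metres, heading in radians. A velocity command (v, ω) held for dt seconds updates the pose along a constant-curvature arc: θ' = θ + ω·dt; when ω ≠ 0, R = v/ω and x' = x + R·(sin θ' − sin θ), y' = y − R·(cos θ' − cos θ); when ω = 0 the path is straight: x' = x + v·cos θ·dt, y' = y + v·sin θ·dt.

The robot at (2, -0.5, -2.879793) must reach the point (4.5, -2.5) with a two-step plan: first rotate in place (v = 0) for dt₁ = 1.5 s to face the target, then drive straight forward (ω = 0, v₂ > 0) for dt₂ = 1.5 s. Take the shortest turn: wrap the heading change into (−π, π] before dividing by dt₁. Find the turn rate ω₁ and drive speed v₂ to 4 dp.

ω₁ = 1.4700, v₂ = 2.1344

heading to target = atan2(-2.5−-0.5, 4.5−2) = -0.6747
Δθ = wrap(-0.6747 − -2.8798) = 2.2051; ω₁ = Δθ/dt₁ = 1.4700
distance = √((4.5−2)² + (-2.5−-0.5)²) = 3.2016; v₂ = distance/dt₂ = 2.1344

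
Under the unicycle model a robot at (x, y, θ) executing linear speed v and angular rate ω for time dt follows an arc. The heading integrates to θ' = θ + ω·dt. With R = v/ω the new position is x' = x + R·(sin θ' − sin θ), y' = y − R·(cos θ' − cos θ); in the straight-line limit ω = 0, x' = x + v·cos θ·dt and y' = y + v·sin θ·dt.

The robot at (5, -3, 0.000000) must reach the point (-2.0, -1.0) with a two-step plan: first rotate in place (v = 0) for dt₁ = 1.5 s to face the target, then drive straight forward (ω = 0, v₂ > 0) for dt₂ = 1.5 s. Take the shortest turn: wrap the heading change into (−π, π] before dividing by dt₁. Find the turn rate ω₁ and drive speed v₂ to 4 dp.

ω₁ = 1.9089, v₂ = 4.8534

heading to target = atan2(-1−-3, -2−5) = 2.8633
Δθ = wrap(2.8633 − 0.0000) = 2.8633; ω₁ = Δθ/dt₁ = 1.9089
distance = √((-2−5)² + (-1−-3)²) = 7.2801; v₂ = distance/dt₂ = 4.8534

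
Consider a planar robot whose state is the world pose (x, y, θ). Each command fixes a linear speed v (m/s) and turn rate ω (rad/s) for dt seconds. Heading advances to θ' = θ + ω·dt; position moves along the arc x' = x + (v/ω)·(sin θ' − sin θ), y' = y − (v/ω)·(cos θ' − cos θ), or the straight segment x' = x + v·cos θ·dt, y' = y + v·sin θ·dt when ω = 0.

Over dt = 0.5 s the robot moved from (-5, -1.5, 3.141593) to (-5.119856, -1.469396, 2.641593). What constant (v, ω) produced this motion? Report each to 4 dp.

v = 0.2500, ω = -1.0000

Δθ = 2.641593 − 3.141593 = -0.500000
ω = Δθ/dt = -0.500000/0.5 = -1.0000
R = Δx/(sin θ' − sin θ) = -0.2500
v = R·ω = -0.2500·-1.0000 = 0.2500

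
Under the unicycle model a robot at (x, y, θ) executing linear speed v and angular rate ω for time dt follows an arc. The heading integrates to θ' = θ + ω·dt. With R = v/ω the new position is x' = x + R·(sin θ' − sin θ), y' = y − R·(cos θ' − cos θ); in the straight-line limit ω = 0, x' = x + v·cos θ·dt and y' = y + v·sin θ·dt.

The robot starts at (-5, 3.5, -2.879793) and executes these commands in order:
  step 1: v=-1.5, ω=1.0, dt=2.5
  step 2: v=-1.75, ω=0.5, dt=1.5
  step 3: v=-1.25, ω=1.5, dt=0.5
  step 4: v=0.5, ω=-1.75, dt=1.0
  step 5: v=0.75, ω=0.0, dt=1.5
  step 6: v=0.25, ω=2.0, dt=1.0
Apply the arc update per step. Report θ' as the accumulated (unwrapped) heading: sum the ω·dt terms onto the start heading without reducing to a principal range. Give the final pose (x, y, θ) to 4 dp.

step 1: θ'=-0.3798 (R=-1.5000) → pose (-4.8321, 6.3420, -0.3798)
step 2: θ'=0.3702 (R=-3.5000) → pose (-7.3960, 6.3543, 0.3702)
step 3: θ'=1.1202 (R=-0.8333) → pose (-7.8447, 5.9403, 1.1202)
step 4: θ'=-0.6298 (R=-0.2857) → pose (-7.4192, 6.0468, -0.6298)
step 5: θ'=-0.6298 (straight) → pose (-6.5100, 5.3842, -0.6298)
step 6: θ'=1.3702 (R=0.1250) → pose (-6.3139, 5.4603, 1.3702)

(-6.3139, 5.4603, 1.3702)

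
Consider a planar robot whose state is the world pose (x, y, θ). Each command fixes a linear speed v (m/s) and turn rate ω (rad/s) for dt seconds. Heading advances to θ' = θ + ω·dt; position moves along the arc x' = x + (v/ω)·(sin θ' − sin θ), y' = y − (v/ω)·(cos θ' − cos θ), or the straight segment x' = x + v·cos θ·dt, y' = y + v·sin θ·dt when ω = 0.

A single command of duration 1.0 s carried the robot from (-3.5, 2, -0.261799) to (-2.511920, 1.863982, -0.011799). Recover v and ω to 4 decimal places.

Δθ = -0.011799 − -0.261799 = 0.250000
ω = Δθ/dt = 0.250000/1.0 = 0.2500
R = Δx/(sin θ' − sin θ) = 4.0000
v = R·ω = 4.0000·0.2500 = 1.0000

v = 1.0000, ω = 0.2500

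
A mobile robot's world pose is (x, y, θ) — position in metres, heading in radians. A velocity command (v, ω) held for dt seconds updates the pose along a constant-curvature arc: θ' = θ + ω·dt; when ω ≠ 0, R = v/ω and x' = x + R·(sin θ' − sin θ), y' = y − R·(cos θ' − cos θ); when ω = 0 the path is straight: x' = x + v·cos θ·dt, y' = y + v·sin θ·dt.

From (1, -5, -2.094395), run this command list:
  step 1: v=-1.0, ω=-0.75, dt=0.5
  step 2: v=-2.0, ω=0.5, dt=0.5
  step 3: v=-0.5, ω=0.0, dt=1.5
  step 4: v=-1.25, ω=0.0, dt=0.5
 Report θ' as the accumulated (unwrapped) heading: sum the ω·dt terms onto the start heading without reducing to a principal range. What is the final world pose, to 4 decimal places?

step 1: θ'=-2.4694 (R=1.3333) → pose (1.3244, -4.6234, -2.4694)
step 2: θ'=-2.2194 (R=-4.0000) → pose (2.0213, -3.9099, -2.2194)
step 3: θ'=-2.2194 (straight) → pose (2.4744, -3.3122, -2.2194)
step 4: θ'=-2.2194 (straight) → pose (2.8519, -2.8141, -2.2194)

(2.8519, -2.8141, -2.2194)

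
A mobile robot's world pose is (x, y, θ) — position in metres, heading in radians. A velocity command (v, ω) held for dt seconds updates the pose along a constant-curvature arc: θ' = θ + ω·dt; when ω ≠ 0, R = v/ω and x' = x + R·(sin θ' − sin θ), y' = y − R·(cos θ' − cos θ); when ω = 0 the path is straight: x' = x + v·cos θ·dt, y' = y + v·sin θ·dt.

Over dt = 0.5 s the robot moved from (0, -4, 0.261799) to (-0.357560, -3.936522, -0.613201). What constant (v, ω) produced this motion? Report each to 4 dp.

v = -0.7500, ω = -1.7500

Δθ = -0.613201 − 0.261799 = -0.875000
ω = Δθ/dt = -0.875000/0.5 = -1.7500
R = Δx/(sin θ' − sin θ) = 0.4286
v = R·ω = 0.4286·-1.7500 = -0.7500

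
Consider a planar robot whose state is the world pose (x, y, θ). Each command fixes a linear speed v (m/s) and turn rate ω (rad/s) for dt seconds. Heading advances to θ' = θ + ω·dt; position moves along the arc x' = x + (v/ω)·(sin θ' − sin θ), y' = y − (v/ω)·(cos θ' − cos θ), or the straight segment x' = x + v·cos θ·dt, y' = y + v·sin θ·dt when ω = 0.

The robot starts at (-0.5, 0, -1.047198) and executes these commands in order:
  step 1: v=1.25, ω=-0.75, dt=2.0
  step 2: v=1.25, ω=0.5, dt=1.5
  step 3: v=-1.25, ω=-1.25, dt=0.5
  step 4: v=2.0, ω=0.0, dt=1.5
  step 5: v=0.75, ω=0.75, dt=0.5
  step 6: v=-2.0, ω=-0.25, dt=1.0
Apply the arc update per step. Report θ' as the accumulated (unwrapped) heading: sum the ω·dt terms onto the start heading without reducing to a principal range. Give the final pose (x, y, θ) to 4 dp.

step 1: θ'=-2.5472 (R=-1.6667) → pose (-1.0100, -2.2141, -2.5472)
step 2: θ'=-1.7972 (R=2.5000) → pose (-2.0462, -3.7242, -1.7972)
step 3: θ'=-2.4222 (R=1.0000) → pose (-1.7307, -3.1965, -2.4222)
step 4: θ'=-2.4222 (straight) → pose (-3.9873, -5.1732, -2.4222)
step 5: θ'=-2.0472 (R=1.0000) → pose (-4.2170, -5.4669, -2.0472)
step 6: θ'=-2.2972 (R=8.0000) → pose (-3.0883, -3.8221, -2.2972)

(-3.0883, -3.8221, -2.2972)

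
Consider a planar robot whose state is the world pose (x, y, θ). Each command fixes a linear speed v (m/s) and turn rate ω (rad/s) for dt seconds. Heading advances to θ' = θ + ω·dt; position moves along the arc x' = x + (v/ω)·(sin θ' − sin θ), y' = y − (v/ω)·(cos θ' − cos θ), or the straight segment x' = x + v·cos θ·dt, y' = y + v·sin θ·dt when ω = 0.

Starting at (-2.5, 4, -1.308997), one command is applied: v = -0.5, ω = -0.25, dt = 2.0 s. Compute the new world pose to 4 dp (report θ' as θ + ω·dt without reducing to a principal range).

(-2.5117, 4.9895, -1.8090)

θ' = -1.3090 + -0.25·2.0 = -1.8090
R = v/ω = -0.5/-0.25 = 2.0000
x' = -2.5 + 2.0000·(sin -1.8090 − sin -1.3090) = -2.5117
y' = 4 − 2.0000·(cos -1.8090 − cos -1.3090) = 4.9895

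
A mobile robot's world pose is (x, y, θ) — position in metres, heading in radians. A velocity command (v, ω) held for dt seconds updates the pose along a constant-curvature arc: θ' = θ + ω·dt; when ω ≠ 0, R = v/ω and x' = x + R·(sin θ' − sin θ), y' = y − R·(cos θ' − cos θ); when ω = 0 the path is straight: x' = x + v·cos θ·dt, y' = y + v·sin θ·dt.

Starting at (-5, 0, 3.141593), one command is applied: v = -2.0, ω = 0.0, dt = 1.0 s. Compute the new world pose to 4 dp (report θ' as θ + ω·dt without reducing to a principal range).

θ' = 3.1416 + 0.0·1.0 = 3.1416
ω = 0 → straight: x' = -5 + -2.0·cos(3.1416)·1.0 = -3.0000
y' = 0 + -2.0·sin(3.1416)·1.0 = 0.0000

(-3.0000, 0.0000, 3.1416)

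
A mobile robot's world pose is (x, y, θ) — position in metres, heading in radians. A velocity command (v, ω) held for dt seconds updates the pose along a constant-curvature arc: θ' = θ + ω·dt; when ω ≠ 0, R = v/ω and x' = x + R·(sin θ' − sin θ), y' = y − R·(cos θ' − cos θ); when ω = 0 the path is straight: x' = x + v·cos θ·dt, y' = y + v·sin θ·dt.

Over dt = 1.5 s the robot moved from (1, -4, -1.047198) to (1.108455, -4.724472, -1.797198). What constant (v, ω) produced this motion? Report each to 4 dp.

Δθ = -1.797198 − -1.047198 = -0.750000
ω = Δθ/dt = -0.750000/1.5 = -0.5000
R = −Δy/(cos θ' − cos θ) = -1.0000
v = R·ω = -1.0000·-0.5000 = 0.5000

v = 0.5000, ω = -0.5000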